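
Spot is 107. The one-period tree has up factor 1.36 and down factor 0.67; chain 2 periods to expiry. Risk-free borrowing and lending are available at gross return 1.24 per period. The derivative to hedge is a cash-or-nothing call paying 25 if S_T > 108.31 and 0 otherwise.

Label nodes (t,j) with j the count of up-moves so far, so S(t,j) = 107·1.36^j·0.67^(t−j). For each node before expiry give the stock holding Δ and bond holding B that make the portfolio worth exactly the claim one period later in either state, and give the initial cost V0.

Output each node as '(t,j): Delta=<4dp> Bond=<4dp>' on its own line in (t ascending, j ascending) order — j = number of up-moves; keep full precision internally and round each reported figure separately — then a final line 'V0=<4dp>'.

(0,0): Delta=0.2256 Bond=-13.0421
(1,0): Delta=0.0000 Bond=0.0000
(1,1): Delta=0.2490 Bond=-19.5769
V0=11.0955

No-arbitrage ⇒ martingale measure with p* = (R−d)/(u−d) = 0.8261.
At expiry t=2: V(2,0)=0.0000, V(2,1)=0.0000, V(2,2)=25.0000
  t=1,j=0: stock 71.6900 → up 97.4984 (V=0.0000), down 48.0323 (V=0.0000). Price 0.0000; hedge Δ=0.0000, bond B=0.0000.
  t=1,j=1: stock 145.5200 → up 197.9072 (V=25.0000), down 97.4984 (V=0.0000). Price 16.6550; hedge Δ=0.2490, bond B=-19.5769.
  t=0,j=0: stock 107.0000 → up 145.5200 (V=16.6550), down 71.6900 (V=0.0000). Price 11.0955; hedge Δ=0.2256, bond B=-13.0421.
Self-financing check: at every node Δ·S+B equals the discounted successor values.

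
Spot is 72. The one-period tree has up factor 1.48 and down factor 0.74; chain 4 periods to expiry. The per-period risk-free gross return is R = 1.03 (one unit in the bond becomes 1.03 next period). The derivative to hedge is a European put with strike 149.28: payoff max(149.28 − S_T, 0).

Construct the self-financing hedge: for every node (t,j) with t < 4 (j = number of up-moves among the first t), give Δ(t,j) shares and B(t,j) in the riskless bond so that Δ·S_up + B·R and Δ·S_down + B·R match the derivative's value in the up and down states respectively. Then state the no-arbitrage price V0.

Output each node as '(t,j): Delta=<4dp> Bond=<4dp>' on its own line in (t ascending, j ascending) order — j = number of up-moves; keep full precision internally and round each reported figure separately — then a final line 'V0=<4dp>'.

No-arbitrage ⇒ martingale measure with p* = (R−d)/(u−d) = 0.3919.
At expiry t=4: V(4,0)=127.6897, V(4,1)=106.0993, V(4,2)=62.9187, V(4,3)=0.0000, V(4,4)=0.0000
Node (3,0) S=29.1761: V=(p*·106.0993+(1−p*)·127.6897)/1.03=115.7559; Δ=(106.0993−127.6897)/(43.1807−21.5903)=-1.0000; B=V−Δ·S=144.9320
Node (3,1) S=58.3523: V=(p*·62.9187+(1−p*)·106.0993)/1.03=86.5798; Δ=(62.9187−106.0993)/(86.3613−43.1807)=-1.0000; B=V−Δ·S=144.9320
Node (3,2) S=116.7045: V=(p*·0.0000+(1−p*)·62.9187)/1.03=37.1469; Δ=(0.0000−62.9187)/(172.7227−86.3613)=-0.7286; B=V−Δ·S=122.1722
Node (3,3) S=233.4090: V=(p*·0.0000+(1−p*)·0.0000)/1.03=0.0000; Δ=(0.0000−0.0000)/(345.4454−172.7227)=0.0000; B=V−Δ·S=0.0000
Node (2,0) S=39.4272: V=(p*·86.5798+(1−p*)·115.7559)/1.03=101.2835; Δ=(86.5798−115.7559)/(58.3523−29.1761)=-1.0000; B=V−Δ·S=140.7107
Node (2,1) S=78.8544: V=(p*·37.1469+(1−p*)·86.5798)/1.03=65.2500; Δ=(37.1469−86.5798)/(116.7045−58.3523)=-0.8471; B=V−Δ·S=132.0511
Node (2,2) S=157.7088: V=(p*·0.0000+(1−p*)·37.1469)/1.03=21.9314; Δ=(0.0000−37.1469)/(233.4090−116.7045)=-0.3183; B=V−Δ·S=72.1300
Node (1,0) S=53.2800: V=(p*·65.2500+(1−p*)·101.2835)/1.03=84.6235; Δ=(65.2500−101.2835)/(78.8544−39.4272)=-0.9139; B=V−Δ·S=133.3176
Node (1,1) S=106.5600: V=(p*·21.9314+(1−p*)·65.2500)/1.03=46.8677; Δ=(21.9314−65.2500)/(157.7088−78.8544)=-0.5493; B=V−Δ·S=105.4063
Node (0,0) S=72.0000: V=(p*·46.8677+(1−p*)·84.6235)/1.03=67.7935; Δ=(46.8677−84.6235)/(106.5600−53.2800)=-0.7086; B=V−Δ·S=118.8149
Self-financing check: at every node Δ·S+B equals the discounted successor values.

(0,0): Delta=-0.7086 Bond=118.8149
(1,0): Delta=-0.9139 Bond=133.3176
(1,1): Delta=-0.5493 Bond=105.4063
(2,0): Delta=-1.0000 Bond=140.7107
(2,1): Delta=-0.8471 Bond=132.0511
(2,2): Delta=-0.3183 Bond=72.1300
(3,0): Delta=-1.0000 Bond=144.9320
(3,1): Delta=-1.0000 Bond=144.9320
(3,2): Delta=-0.7286 Bond=122.1722
(3,3): Delta=0.0000 Bond=0.0000
V0=67.7935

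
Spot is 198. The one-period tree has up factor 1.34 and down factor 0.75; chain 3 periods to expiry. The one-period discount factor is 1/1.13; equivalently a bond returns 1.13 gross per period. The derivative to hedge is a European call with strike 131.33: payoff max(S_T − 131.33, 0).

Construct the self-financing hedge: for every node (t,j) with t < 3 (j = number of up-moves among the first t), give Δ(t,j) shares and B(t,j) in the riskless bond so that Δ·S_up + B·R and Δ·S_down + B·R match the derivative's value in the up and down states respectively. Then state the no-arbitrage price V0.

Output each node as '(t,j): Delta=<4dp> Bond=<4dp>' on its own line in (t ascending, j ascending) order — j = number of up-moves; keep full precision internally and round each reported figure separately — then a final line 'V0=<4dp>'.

Risk-neutral probability p* = (R−d)/(u−d) = (1.13−0.75)/(1.34−0.75) = 0.6441.
Terminal values V(3,·): V(3,0)=0.0000, V(3,1)=17.9125, V(3,2)=135.3166, V(3,3)=345.0786
(2,0): S=111.3750. Δ = (V_up−V_dn)/(S_up−S_dn) = (17.9125−0.0000)/(149.2425−83.5312) = 0.2726. V = [p*·17.9125 + (1−p*)·0.0000]/1.13 = 10.2096. B = V − Δ·S = -20.1506.
(2,1): S=198.9900. Δ = (V_up−V_dn)/(S_up−S_dn) = (135.3166−17.9125)/(266.6466−149.2425) = 1.0000. V = [p*·135.3166 + (1−p*)·17.9125]/1.13 = 82.7688. B = V − Δ·S = -116.2212.
(2,2): S=355.5288. Δ = (V_up−V_dn)/(S_up−S_dn) = (345.0786−135.3166)/(476.4086−266.6466) = 1.0000. V = [p*·345.0786 + (1−p*)·135.3166]/1.13 = 239.3076. B = V − Δ·S = -116.2212.
(1,0): S=148.5000. Δ = (V_up−V_dn)/(S_up−S_dn) = (82.7688−10.2096)/(198.9900−111.3750) = 0.8282. V = [p*·82.7688 + (1−p*)·10.2096]/1.13 = 50.3917. B = V − Δ·S = -72.5899.
(1,1): S=265.3200. Δ = (V_up−V_dn)/(S_up−S_dn) = (239.3076−82.7688)/(355.5288−198.9900) = 1.0000. V = [p*·239.3076 + (1−p*)·82.7688]/1.13 = 162.4693. B = V − Δ·S = -102.8507.
(0,0): S=198.0000. Δ = (V_up−V_dn)/(S_up−S_dn) = (162.4693−50.3917)/(265.3200−148.5000) = 0.9594. V = [p*·162.4693 + (1−p*)·50.3917]/1.13 = 108.4755. B = V − Δ·S = -81.4866.
Each (Δ,B) replicates both successor values, so the strategy is self-financing and V0 is arbitrage-free.

(0,0): Delta=0.9594 Bond=-81.4866
(1,0): Delta=0.8282 Bond=-72.5899
(1,1): Delta=1.0000 Bond=-102.8507
(2,0): Delta=0.2726 Bond=-20.1506
(2,1): Delta=1.0000 Bond=-116.2212
(2,2): Delta=1.0000 Bond=-116.2212
V0=108.4755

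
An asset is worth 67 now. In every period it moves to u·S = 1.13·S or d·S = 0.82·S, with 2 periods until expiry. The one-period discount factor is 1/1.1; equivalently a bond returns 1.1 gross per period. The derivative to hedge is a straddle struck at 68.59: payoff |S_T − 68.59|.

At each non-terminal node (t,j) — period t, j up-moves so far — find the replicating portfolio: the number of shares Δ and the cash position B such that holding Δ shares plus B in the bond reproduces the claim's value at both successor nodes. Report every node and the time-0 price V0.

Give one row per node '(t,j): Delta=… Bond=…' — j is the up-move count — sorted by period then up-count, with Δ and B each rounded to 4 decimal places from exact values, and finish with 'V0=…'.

No-arbitrage ⇒ martingale measure with p* = (R−d)/(u−d) = 0.9032.
Terminal payoffs: V(2,0)=23.5392, V(2,1)=6.5078, V(2,2)=16.9623
Node (1,0) S=54.9400: V=(p*·6.5078+(1−p*)·23.5392)/1.1=7.4145; Δ=(6.5078−23.5392)/(62.0822−45.0508)=-1.0000; B=V−Δ·S=62.3545
Node (1,1) S=75.7100: V=(p*·16.9623+(1−p*)·6.5078)/1.1=14.5005; Δ=(16.9623−6.5078)/(85.5523−62.0822)=0.4454; B=V−Δ·S=-19.2237
Node (0,0) S=67.0000: V=(p*·14.5005+(1−p*)·7.4145)/1.1=12.5589; Δ=(14.5005−7.4145)/(75.7100−54.9400)=0.3412; B=V−Δ·S=-10.2991
The time-0 hedge costs 12.5589, which is the no-arbitrage price.

(0,0): Delta=0.3412 Bond=-10.2991
(1,0): Delta=-1.0000 Bond=62.3545
(1,1): Delta=0.4454 Bond=-19.2237
V0=12.5589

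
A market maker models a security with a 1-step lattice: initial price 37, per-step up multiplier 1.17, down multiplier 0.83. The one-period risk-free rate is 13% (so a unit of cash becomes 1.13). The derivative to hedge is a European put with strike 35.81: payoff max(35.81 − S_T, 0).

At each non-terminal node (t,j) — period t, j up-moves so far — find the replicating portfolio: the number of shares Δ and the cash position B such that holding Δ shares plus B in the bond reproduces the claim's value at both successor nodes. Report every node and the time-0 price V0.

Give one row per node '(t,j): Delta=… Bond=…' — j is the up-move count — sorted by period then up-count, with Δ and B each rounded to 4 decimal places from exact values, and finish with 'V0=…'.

(0,0): Delta=-0.4054 Bond=15.5310
V0=0.5310

The replicating-portfolio and risk-neutral prices coincide; use p* = (1.13−0.83)/(1.17−0.83) = 0.8824 for the latter.
At expiry t=1: V(1,0)=5.1000, V(1,1)=0.0000
Node (0,0) S=37.0000: V=(p*·0.0000+(1−p*)·5.1000)/1.13=0.5310; Δ=(0.0000−5.1000)/(43.2900−30.7100)=-0.4054; B=V−Δ·S=15.5310
Each (Δ,B) replicates both successor values, so the strategy is self-financing and V0 is arbitrage-free.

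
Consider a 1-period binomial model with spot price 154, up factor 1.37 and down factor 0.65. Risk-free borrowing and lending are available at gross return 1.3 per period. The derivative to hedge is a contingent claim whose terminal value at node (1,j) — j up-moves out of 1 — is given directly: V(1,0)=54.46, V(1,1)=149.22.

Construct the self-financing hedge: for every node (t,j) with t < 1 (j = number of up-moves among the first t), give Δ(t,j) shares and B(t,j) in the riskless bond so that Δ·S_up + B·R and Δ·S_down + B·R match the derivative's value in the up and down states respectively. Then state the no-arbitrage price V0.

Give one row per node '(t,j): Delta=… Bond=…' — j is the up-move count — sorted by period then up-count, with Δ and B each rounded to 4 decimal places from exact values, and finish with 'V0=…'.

(0,0): Delta=0.8546 Bond=-23.9132
V0=107.6979

No-arbitrage ⇒ martingale measure with p* = (R−d)/(u−d) = 0.9028.
Terminal payoffs: V(1,0)=54.4600, V(1,1)=149.2200
(0,0): S=154.0000. Δ = (V_up−V_dn)/(S_up−S_dn) = (149.2200−54.4600)/(210.9800−100.1000) = 0.8546. V = [p*·149.2200 + (1−p*)·54.4600]/1.3 = 107.6979. B = V − Δ·S = -23.9132.
Check: Δ(0,0)·S0 + B(0,0) = 107.6979 = V0.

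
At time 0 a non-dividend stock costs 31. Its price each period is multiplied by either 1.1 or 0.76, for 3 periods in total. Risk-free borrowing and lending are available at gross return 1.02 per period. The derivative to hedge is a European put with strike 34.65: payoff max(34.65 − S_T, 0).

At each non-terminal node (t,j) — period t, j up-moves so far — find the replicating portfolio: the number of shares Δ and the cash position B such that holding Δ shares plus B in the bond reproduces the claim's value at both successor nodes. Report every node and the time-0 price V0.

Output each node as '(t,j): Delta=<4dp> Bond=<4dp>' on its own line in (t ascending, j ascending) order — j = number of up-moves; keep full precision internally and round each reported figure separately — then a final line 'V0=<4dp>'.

(0,0): Delta=-0.6475 Bond=24.5084
(1,0): Delta=-1.0000 Bond=33.3045
(1,1): Delta=-0.5725 Bond=22.4428
(2,0): Delta=-1.0000 Bond=33.9706
(2,1): Delta=-1.0000 Bond=33.9706
(2,2): Delta=-0.4816 Bond=19.4828
V0=4.4373

The replicating-portfolio and risk-neutral prices coincide; use p* = (1.02−0.76)/(1.1−0.76) = 0.7647 for the latter.
Terminal payoffs: V(3,0)=21.0417, V(3,1)=14.9538, V(3,2)=6.1424, V(3,3)=0.0000
  t=2,j=0: stock 17.9056 → up 19.6962 (V=14.9538), down 13.6083 (V=21.0417). Price 16.0650; hedge Δ=-1.0000, bond B=33.9706.
  t=2,j=1: stock 25.9160 → up 28.5076 (V=6.1424), down 19.6962 (V=14.9538). Price 8.0546; hedge Δ=-1.0000, bond B=33.9706.
  t=2,j=2: stock 37.5100 → up 41.2610 (V=0.0000), down 28.5076 (V=6.1424). Price 1.4169; hedge Δ=-0.4816, bond B=19.4828.
  t=1,j=0: stock 23.5600 → up 25.9160 (V=8.0546), down 17.9056 (V=16.0650). Price 9.7445; hedge Δ=-1.0000, bond B=33.3045.
  t=1,j=1: stock 34.1000 → up 37.5100 (V=1.4169), down 25.9160 (V=8.0546). Price 2.9203; hedge Δ=-0.5725, bond B=22.4428.
  t=0,j=0: stock 31.0000 → up 34.1000 (V=2.9203), down 23.5600 (V=9.7445). Price 4.4373; hedge Δ=-0.6475, bond B=24.5084.
Root portfolio cost Δ·31+B reproduces V0=4.4373.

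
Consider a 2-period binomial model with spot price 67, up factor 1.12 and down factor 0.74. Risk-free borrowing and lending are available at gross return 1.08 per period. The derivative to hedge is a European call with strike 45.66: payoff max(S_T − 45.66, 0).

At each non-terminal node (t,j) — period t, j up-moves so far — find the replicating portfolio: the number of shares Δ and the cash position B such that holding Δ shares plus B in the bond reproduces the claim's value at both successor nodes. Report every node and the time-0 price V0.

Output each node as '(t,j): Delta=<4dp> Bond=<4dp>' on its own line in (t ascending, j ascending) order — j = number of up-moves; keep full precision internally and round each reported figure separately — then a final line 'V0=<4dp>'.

Under the risk-neutral measure, an up-move has probability p* = (R−d)/(u−d) = 0.8947 and values discount at R = 1.08.
Terminal payoffs: V(2,0)=0.0000, V(2,1)=9.8696, V(2,2)=38.3848
Node (1,0) S=49.5800: V=(p*·9.8696+(1−p*)·0.0000)/1.08=8.1766; Δ=(9.8696−0.0000)/(55.5296−36.6892)=0.5239; B=V−Δ·S=-17.7961
Node (1,1) S=75.0400: V=(p*·38.3848+(1−p*)·9.8696)/1.08=32.7622; Δ=(38.3848−9.8696)/(84.0448−55.5296)=1.0000; B=V−Δ·S=-42.2778
Node (0,0) S=67.0000: V=(p*·32.7622+(1−p*)·8.1766)/1.08=27.9391; Δ=(32.7622−8.1766)/(75.0400−49.5800)=0.9657; B=V−Δ·S=-36.7600
Check: Δ(0,0)·S0 + B(0,0) = 27.9391 = V0.

(0,0): Delta=0.9657 Bond=-36.7600
(1,0): Delta=0.5239 Bond=-17.7961
(1,1): Delta=1.0000 Bond=-42.2778
V0=27.9391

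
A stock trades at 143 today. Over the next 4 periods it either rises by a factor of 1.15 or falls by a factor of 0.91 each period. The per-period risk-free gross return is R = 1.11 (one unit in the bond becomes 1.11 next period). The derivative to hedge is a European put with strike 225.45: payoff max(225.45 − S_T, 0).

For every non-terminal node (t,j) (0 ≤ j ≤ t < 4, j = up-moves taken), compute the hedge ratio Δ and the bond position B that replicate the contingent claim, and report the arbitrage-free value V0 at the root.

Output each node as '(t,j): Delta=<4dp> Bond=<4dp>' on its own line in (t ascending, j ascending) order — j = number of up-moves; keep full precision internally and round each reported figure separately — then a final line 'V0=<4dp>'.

No-arbitrage ⇒ martingale measure with p* = (R−d)/(u−d) = 0.8333.
Payoff layer (t=4): V(4,0)=127.3878, V(4,1)=101.5252, V(4,2)=68.8418, V(4,3)=27.5385, V(4,4)=0.0000
  t=3,j=0: stock 107.7607 → up 123.9248 (V=101.5252), down 98.0622 (V=127.3878). Price 95.3475; hedge Δ=-1.0000, bond B=203.1081.
  t=3,j=1: stock 136.1810 → up 156.6082 (V=68.8418), down 123.9248 (V=101.5252). Price 66.9271; hedge Δ=-1.0000, bond B=203.1081.
  t=3,j=2: stock 172.0969 → up 197.9115 (V=27.5385), down 156.6082 (V=68.8418). Price 31.0112; hedge Δ=-1.0000, bond B=203.1081.
  t=3,j=3: stock 217.4851 → up 250.1079 (V=0.0000), down 197.9115 (V=27.5385). Price 4.1349; hedge Δ=-0.5276, bond B=118.8788.
  t=2,j=0: stock 118.4183 → up 136.1810 (V=66.9271), down 107.7607 (V=95.3475). Price 64.5620; hedge Δ=-1.0000, bond B=182.9803.
  t=2,j=1: stock 149.6495 → up 172.0969 (V=31.0112), down 136.1810 (V=66.9271). Price 33.3308; hedge Δ=-1.0000, bond B=182.9803.
  t=2,j=2: stock 189.1175 → up 217.4851 (V=4.1349), down 172.0969 (V=31.0112). Price 7.7606; hedge Δ=-0.5921, bond B=119.7451.
  t=1,j=0: stock 130.1300 → up 149.6495 (V=33.3308), down 118.4183 (V=64.5620). Price 34.7171; hedge Δ=-1.0000, bond B=164.8471.
  t=1,j=1: stock 164.4500 → up 189.1175 (V=7.7606), down 149.6495 (V=33.3308). Price 10.8309; hedge Δ=-0.6479, bond B=117.3732.
  t=0,j=0: stock 143.0000 → up 164.4500 (V=10.8309), down 130.1300 (V=34.7171). Price 13.3441; hedge Δ=-0.6960, bond B=112.8698.
The time-0 hedge costs 13.3441, which is the no-arbitrage price.

(0,0): Delta=-0.6960 Bond=112.8698
(1,0): Delta=-1.0000 Bond=164.8471
(1,1): Delta=-0.6479 Bond=117.3732
(2,0): Delta=-1.0000 Bond=182.9803
(2,1): Delta=-1.0000 Bond=182.9803
(2,2): Delta=-0.5921 Bond=119.7451
(3,0): Delta=-1.0000 Bond=203.1081
(3,1): Delta=-1.0000 Bond=203.1081
(3,2): Delta=-1.0000 Bond=203.1081
(3,3): Delta=-0.5276 Bond=118.8788
V0=13.3441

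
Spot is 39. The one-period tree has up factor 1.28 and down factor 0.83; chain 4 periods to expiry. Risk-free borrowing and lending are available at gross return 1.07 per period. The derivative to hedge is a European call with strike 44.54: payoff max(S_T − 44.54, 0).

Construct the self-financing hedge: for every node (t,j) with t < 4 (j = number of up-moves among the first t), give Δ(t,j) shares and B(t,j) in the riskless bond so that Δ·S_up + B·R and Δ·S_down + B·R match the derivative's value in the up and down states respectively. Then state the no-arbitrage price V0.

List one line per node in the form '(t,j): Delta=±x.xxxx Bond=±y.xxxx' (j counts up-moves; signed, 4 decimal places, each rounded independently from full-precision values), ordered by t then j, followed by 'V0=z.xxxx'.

(0,0): Delta=0.6921 Bond=-18.2360
(1,0): Delta=0.3982 Bond=-9.9977
(1,1): Delta=0.8589 Bond=-27.8379
(2,0): Delta=0.0000 Bond=0.0000
(2,1): Delta=0.6241 Bond=-20.0580
(2,2): Delta=0.9921 Bond=-38.2990
(3,0): Delta=0.0000 Bond=0.0000
(3,1): Delta=0.0000 Bond=0.0000
(3,2): Delta=0.9782 Bond=-40.2413
(3,3): Delta=1.0000 Bond=-41.6262
V0=8.7561

The replicating-portfolio and risk-neutral prices coincide; use p* = (1.07−0.83)/(1.28−0.83) = 0.5333 for the latter.
Terminal values V(4,·): V(4,0)=0.0000, V(4,1)=0.0000, V(4,2)=0.0000, V(4,3)=23.3448, V(4,4)=60.1498
Node (3,0) S=22.2997: V=(p*·0.0000+(1−p*)·0.0000)/1.07=0.0000; Δ=(0.0000−0.0000)/(28.5436−18.5087)=0.0000; B=V−Δ·S=0.0000
Node (3,1) S=34.3899: V=(p*·0.0000+(1−p*)·0.0000)/1.07=0.0000; Δ=(0.0000−0.0000)/(44.0191−28.5436)=0.0000; B=V−Δ·S=0.0000
Node (3,2) S=53.0350: V=(p*·23.3448+(1−p*)·0.0000)/1.07=11.6360; Δ=(23.3448−0.0000)/(67.8848−44.0191)=0.9782; B=V−Δ·S=-40.2413
Node (3,3) S=81.7889: V=(p*·60.1498+(1−p*)·23.3448)/1.07=40.1628; Δ=(60.1498−23.3448)/(104.6898−67.8848)=1.0000; B=V−Δ·S=-41.6262
Node (2,0) S=26.8671: V=(p*·0.0000+(1−p*)·0.0000)/1.07=0.0000; Δ=(0.0000−0.0000)/(34.3899−22.2997)=0.0000; B=V−Δ·S=0.0000
Node (2,1) S=41.4336: V=(p*·11.6360+(1−p*)·0.0000)/1.07=5.7999; Δ=(11.6360−0.0000)/(53.0350−34.3899)=0.6241; B=V−Δ·S=-20.0580
Node (2,2) S=63.8976: V=(p*·40.1628+(1−p*)·11.6360)/1.07=25.0937; Δ=(40.1628−11.6360)/(81.7889−53.0350)=0.9921; B=V−Δ·S=-38.2990
Node (1,0) S=32.3700: V=(p*·5.7999+(1−p*)·0.0000)/1.07=2.8909; Δ=(5.7999−0.0000)/(41.4336−26.8671)=0.3982; B=V−Δ·S=-9.9977
Node (1,1) S=49.9200: V=(p*·25.0937+(1−p*)·5.7999)/1.07=15.0373; Δ=(25.0937−5.7999)/(63.8976−41.4336)=0.8589; B=V−Δ·S=-27.8379
Node (0,0) S=39.0000: V=(p*·15.0373+(1−p*)·2.8909)/1.07=8.7561; Δ=(15.0373−2.8909)/(49.9200−32.3700)=0.6921; B=V−Δ·S=-18.2360
Self-financing check: at every node Δ·S+B equals the discounted successor values.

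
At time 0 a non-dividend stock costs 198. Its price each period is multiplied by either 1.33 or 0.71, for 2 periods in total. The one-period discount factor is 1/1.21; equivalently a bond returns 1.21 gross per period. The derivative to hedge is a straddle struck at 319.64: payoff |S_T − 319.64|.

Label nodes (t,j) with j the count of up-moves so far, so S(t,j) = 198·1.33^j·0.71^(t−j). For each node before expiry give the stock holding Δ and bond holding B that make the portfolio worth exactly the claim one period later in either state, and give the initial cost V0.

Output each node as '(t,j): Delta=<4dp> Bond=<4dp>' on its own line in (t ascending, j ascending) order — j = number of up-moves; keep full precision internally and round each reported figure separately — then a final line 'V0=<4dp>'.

The replicating-portfolio and risk-neutral prices coincide; use p* = (1.21−0.71)/(1.33−0.71) = 0.8065 for the latter.
Terminal values V(2,·): V(2,0)=219.8282, V(2,1)=132.6686, V(2,2)=30.6022
Node (1,0) S=140.5800: V=(p*·132.6686+(1−p*)·219.8282)/1.21=123.5853; Δ=(132.6686−219.8282)/(186.9714−99.8118)=-1.0000; B=V−Δ·S=264.1653
Node (1,1) S=263.3400: V=(p*·30.6022+(1−p*)·132.6686)/1.21=41.6173; Δ=(30.6022−132.6686)/(350.2422−186.9714)=-0.6251; B=V−Δ·S=206.2406
Node (0,0) S=198.0000: V=(p*·41.6173+(1−p*)·123.5853)/1.21=47.5059; Δ=(41.6173−123.5853)/(263.3400−140.5800)=-0.6677; B=V−Δ·S=179.7122
Root portfolio cost Δ·198+B reproduces V0=47.5059.

(0,0): Delta=-0.6677 Bond=179.7122
(1,0): Delta=-1.0000 Bond=264.1653
(1,1): Delta=-0.6251 Bond=206.2406
V0=47.5059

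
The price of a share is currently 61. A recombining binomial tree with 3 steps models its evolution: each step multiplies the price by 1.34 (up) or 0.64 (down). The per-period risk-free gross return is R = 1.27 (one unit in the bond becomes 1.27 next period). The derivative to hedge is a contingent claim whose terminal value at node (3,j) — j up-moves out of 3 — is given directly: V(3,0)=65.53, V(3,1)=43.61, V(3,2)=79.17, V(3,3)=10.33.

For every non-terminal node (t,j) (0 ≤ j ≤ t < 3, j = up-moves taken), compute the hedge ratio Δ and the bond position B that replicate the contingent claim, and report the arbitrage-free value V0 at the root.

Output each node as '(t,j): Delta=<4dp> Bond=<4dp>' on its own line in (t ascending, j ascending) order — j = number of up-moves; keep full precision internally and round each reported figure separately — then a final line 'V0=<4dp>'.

(0,0): Delta=-0.7199 Bond=57.5879
(1,0): Delta=0.8590 Bond=11.4981
(1,1): Delta=-0.8037 Bond=79.9853
(2,0): Delta=-1.2533 Bond=67.3789
(2,1): Delta=0.9711 Bond=8.7386
(2,2): Delta=-0.8978 Bond=111.8972
V0=13.6751

Since d<R<u, set p* = (R−d)/(u−d) = 0.9000; price each node as the discounted p*-expectation of its children.
Terminal payoffs: V(3,0)=65.5300, V(3,1)=43.6100, V(3,2)=79.1700, V(3,3)=10.3300
Node (2,0) S=24.9856: V=(p*·43.6100+(1−p*)·65.5300)/1.27=36.0646; Δ=(43.6100−65.5300)/(33.4807−15.9908)=-1.2533; B=V−Δ·S=67.3789
Node (2,1) S=52.3136: V=(p*·79.1700+(1−p*)·43.6100)/1.27=59.5386; Δ=(79.1700−43.6100)/(70.1002−33.4807)=0.9711; B=V−Δ·S=8.7386
Node (2,2) S=109.5316: V=(p*·10.3300+(1−p*)·79.1700)/1.27=13.5543; Δ=(10.3300−79.1700)/(146.7723−70.1002)=-0.8978; B=V−Δ·S=111.8972
Node (1,0) S=39.0400: V=(p*·59.5386+(1−p*)·36.0646)/1.27=45.0324; Δ=(59.5386−36.0646)/(52.3136−24.9856)=0.8590; B=V−Δ·S=11.4981
Node (1,1) S=81.7400: V=(p*·13.5543+(1−p*)·59.5386)/1.27=14.2935; Δ=(13.5543−59.5386)/(109.5316−52.3136)=-0.8037; B=V−Δ·S=79.9853
Node (0,0) S=61.0000: V=(p*·14.2935+(1−p*)·45.0324)/1.27=13.6751; Δ=(14.2935−45.0324)/(81.7400−39.0400)=-0.7199; B=V−Δ·S=57.5879
Each (Δ,B) replicates both successor values, so the strategy is self-financing and V0 is arbitrage-free.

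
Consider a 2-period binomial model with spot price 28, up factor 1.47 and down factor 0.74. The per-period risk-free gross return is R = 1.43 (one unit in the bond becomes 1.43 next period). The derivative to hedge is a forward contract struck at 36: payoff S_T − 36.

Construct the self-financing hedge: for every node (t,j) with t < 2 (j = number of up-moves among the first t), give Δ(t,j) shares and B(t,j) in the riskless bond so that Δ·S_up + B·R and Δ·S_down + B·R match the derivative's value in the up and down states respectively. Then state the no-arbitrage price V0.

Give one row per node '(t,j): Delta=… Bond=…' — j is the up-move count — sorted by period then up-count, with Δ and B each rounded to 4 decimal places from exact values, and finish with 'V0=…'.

Under the risk-neutral measure, an up-move has probability p* = (R−d)/(u−d) = 0.9452 and values discount at R = 1.43.
At expiry t=2: V(2,0)=-20.6672, V(2,1)=-5.5416, V(2,2)=24.5052
(1,0): S=20.7200. Δ = (V_up−V_dn)/(S_up−S_dn) = (-5.5416−-20.6672)/(30.4584−15.3328) = 1.0000. V = [p*·-5.5416 + (1−p*)·-20.6672]/1.43 = -4.4548. B = V − Δ·S = -25.1748.
(1,1): S=41.1600. Δ = (V_up−V_dn)/(S_up−S_dn) = (24.5052−-5.5416)/(60.5052−30.4584) = 1.0000. V = [p*·24.5052 + (1−p*)·-5.5416]/1.43 = 15.9852. B = V − Δ·S = -25.1748.
(0,0): S=28.0000. Δ = (V_up−V_dn)/(S_up−S_dn) = (15.9852−-4.4548)/(41.1600−20.7200) = 1.0000. V = [p*·15.9852 + (1−p*)·-4.4548]/1.43 = 10.3952. B = V − Δ·S = -17.6048.
Self-financing check: at every node Δ·S+B equals the discounted successor values.

(0,0): Delta=1.0000 Bond=-17.6048
(1,0): Delta=1.0000 Bond=-25.1748
(1,1): Delta=1.0000 Bond=-25.1748
V0=10.3952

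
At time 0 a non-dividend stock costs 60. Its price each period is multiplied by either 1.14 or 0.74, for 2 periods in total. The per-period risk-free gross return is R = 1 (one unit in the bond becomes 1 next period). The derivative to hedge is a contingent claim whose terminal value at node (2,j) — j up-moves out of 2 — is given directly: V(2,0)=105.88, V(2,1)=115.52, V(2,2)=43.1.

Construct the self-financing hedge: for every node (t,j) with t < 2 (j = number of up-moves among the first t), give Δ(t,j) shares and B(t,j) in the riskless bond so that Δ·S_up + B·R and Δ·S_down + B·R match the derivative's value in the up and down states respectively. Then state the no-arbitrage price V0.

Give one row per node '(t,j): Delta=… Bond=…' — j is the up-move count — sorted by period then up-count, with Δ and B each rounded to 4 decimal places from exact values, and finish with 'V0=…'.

(0,0): Delta=-1.8208 Bond=192.9891
(1,0): Delta=0.5428 Bond=88.0460
(1,1): Delta=-2.6469 Bond=249.4970
V0=83.7416

Risk-neutral probability p* = (R−d)/(u−d) = (1−0.74)/(1.14−0.74) = 0.6500.
Terminal values V(2,·): V(2,0)=105.8800, V(2,1)=115.5200, V(2,2)=43.1000
(1,0): S=44.4000. Δ = (V_up−V_dn)/(S_up−S_dn) = (115.5200−105.8800)/(50.6160−32.8560) = 0.5428. V = [p*·115.5200 + (1−p*)·105.8800]/1 = 112.1460. B = V − Δ·S = 88.0460.
(1,1): S=68.4000. Δ = (V_up−V_dn)/(S_up−S_dn) = (43.1000−115.5200)/(77.9760−50.6160) = -2.6469. V = [p*·43.1000 + (1−p*)·115.5200]/1 = 68.4470. B = V − Δ·S = 249.4970.
(0,0): S=60.0000. Δ = (V_up−V_dn)/(S_up−S_dn) = (68.4470−112.1460)/(68.4000−44.4000) = -1.8208. V = [p*·68.4470 + (1−p*)·112.1460]/1 = 83.7416. B = V − Δ·S = 192.9891.
Check: Δ(0,0)·S0 + B(0,0) = 83.7416 = V0.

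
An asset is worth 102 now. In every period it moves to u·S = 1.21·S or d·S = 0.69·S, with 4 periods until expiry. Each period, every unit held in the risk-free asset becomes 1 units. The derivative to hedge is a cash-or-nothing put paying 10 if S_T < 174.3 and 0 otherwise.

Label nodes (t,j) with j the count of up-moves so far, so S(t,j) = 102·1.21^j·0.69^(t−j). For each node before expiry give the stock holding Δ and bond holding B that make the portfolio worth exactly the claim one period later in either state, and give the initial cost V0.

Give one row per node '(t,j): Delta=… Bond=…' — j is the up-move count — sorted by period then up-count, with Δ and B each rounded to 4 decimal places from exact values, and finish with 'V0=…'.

Since d<R<u, set p* = (R−d)/(u−d) = 0.5962; price each node as the discounted p*-expectation of its children.
Terminal values V(4,·): V(4,0)=10.0000, V(4,1)=10.0000, V(4,2)=10.0000, V(4,3)=10.0000, V(4,4)=0.0000
(3,0): S=33.5079. Δ = (V_up−V_dn)/(S_up−S_dn) = (10.0000−10.0000)/(40.5446−23.1205) = 0.0000. V = [p*·10.0000 + (1−p*)·10.0000]/1 = 10.0000. B = V − Δ·S = 10.0000.
(3,1): S=58.7603. Δ = (V_up−V_dn)/(S_up−S_dn) = (10.0000−10.0000)/(71.0999−40.5446) = 0.0000. V = [p*·10.0000 + (1−p*)·10.0000]/1 = 10.0000. B = V − Δ·S = 10.0000.
(3,2): S=103.0434. Δ = (V_up−V_dn)/(S_up−S_dn) = (10.0000−10.0000)/(124.6825−71.0999) = 0.0000. V = [p*·10.0000 + (1−p*)·10.0000]/1 = 10.0000. B = V − Δ·S = 10.0000.
(3,3): S=180.6992. Δ = (V_up−V_dn)/(S_up−S_dn) = (0.0000−10.0000)/(218.6461−124.6825) = -0.1064. V = [p*·0.0000 + (1−p*)·10.0000]/1 = 4.0385. B = V − Δ·S = 23.2692.
(2,0): S=48.5622. Δ = (V_up−V_dn)/(S_up−S_dn) = (10.0000−10.0000)/(58.7603−33.5079) = 0.0000. V = [p*·10.0000 + (1−p*)·10.0000]/1 = 10.0000. B = V − Δ·S = 10.0000.
(2,1): S=85.1598. Δ = (V_up−V_dn)/(S_up−S_dn) = (10.0000−10.0000)/(103.0434−58.7603) = 0.0000. V = [p*·10.0000 + (1−p*)·10.0000]/1 = 10.0000. B = V − Δ·S = 10.0000.
(2,2): S=149.3382. Δ = (V_up−V_dn)/(S_up−S_dn) = (4.0385−10.0000)/(180.6992−103.0434) = -0.0768. V = [p*·4.0385 + (1−p*)·10.0000]/1 = 6.4460. B = V − Δ·S = 17.9105.
(1,0): S=70.3800. Δ = (V_up−V_dn)/(S_up−S_dn) = (10.0000−10.0000)/(85.1598−48.5622) = 0.0000. V = [p*·10.0000 + (1−p*)·10.0000]/1 = 10.0000. B = V − Δ·S = 10.0000.
(1,1): S=123.4200. Δ = (V_up−V_dn)/(S_up−S_dn) = (6.4460−10.0000)/(149.3382−85.1598) = -0.0554. V = [p*·6.4460 + (1−p*)·10.0000]/1 = 7.8813. B = V − Δ·S = 14.7159.
(0,0): S=102.0000. Δ = (V_up−V_dn)/(S_up−S_dn) = (7.8813−10.0000)/(123.4200−70.3800) = -0.0399. V = [p*·7.8813 + (1−p*)·10.0000]/1 = 8.7369. B = V − Δ·S = 12.8114.
Root portfolio cost Δ·102+B reproduces V0=8.7369.

(0,0): Delta=-0.0399 Bond=12.8114
(1,0): Delta=0.0000 Bond=10.0000
(1,1): Delta=-0.0554 Bond=14.7159
(2,0): Delta=0.0000 Bond=10.0000
(2,1): Delta=0.0000 Bond=10.0000
(2,2): Delta=-0.0768 Bond=17.9105
(3,0): Delta=0.0000 Bond=10.0000
(3,1): Delta=0.0000 Bond=10.0000
(3,2): Delta=0.0000 Bond=10.0000
(3,3): Delta=-0.1064 Bond=23.2692
V0=8.7369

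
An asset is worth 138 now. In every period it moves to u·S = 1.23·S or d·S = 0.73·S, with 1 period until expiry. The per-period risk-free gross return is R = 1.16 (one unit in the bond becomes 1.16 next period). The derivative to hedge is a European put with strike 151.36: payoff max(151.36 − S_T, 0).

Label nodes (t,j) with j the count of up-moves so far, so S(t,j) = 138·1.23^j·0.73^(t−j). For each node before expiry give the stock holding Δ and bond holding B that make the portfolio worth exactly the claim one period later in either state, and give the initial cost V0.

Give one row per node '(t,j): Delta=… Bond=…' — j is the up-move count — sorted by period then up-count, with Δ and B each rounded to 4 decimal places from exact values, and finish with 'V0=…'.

No-arbitrage ⇒ martingale measure with p* = (R−d)/(u−d) = 0.8600.
At expiry t=1: V(1,0)=50.6200, V(1,1)=0.0000
  t=0,j=0: stock 138.0000 → up 169.7400 (V=0.0000), down 100.7400 (V=50.6200). Price 6.1093; hedge Δ=-0.7336, bond B=107.3493.
Self-financing check: at every node Δ·S+B equals the discounted successor values.

(0,0): Delta=-0.7336 Bond=107.3493
V0=6.1093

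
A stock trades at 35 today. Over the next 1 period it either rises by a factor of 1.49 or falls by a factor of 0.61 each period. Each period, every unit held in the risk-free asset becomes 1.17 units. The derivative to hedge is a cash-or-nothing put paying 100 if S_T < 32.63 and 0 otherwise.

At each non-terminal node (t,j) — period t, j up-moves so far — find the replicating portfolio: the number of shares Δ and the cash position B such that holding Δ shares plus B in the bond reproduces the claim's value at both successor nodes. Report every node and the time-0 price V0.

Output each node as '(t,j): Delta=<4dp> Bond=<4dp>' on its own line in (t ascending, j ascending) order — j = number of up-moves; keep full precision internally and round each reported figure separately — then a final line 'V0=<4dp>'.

No-arbitrage ⇒ martingale measure with p* = (R−d)/(u−d) = 0.6364.
Terminal values V(1,·): V(1,0)=100.0000, V(1,1)=0.0000
Node (0,0) S=35.0000: V=(p*·0.0000+(1−p*)·100.0000)/1.17=31.0800; Δ=(0.0000−100.0000)/(52.1500−21.3500)=-3.2468; B=V−Δ·S=144.7164
Root portfolio cost Δ·35+B reproduces V0=31.0800.

(0,0): Delta=-3.2468 Bond=144.7164
V0=31.0800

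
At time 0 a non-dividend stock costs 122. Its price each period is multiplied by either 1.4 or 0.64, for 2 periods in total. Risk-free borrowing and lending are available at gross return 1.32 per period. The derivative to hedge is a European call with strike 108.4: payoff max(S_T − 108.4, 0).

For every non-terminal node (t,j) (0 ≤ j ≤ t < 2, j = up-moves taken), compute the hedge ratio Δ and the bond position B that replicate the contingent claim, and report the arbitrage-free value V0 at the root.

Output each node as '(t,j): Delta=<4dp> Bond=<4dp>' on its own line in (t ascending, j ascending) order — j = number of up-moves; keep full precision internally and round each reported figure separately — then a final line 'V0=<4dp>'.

Since d<R<u, set p* = (R−d)/(u−d) = 0.8947; price each node as the discounted p*-expectation of its children.
Terminal values V(2,·): V(2,0)=0.0000, V(2,1)=0.9120, V(2,2)=130.7200
(1,0): S=78.0800. Δ = (V_up−V_dn)/(S_up−S_dn) = (0.9120−0.0000)/(109.3120−49.9712) = 0.0154. V = [p*·0.9120 + (1−p*)·0.0000]/1.32 = 0.6182. B = V − Δ·S = -0.5818.
(1,1): S=170.8000. Δ = (V_up−V_dn)/(S_up−S_dn) = (130.7200−0.9120)/(239.1200−109.3120) = 1.0000. V = [p*·130.7200 + (1−p*)·0.9120]/1.32 = 88.6788. B = V − Δ·S = -82.1212.
(0,0): S=122.0000. Δ = (V_up−V_dn)/(S_up−S_dn) = (88.6788−0.6182)/(170.8000−78.0800) = 0.9497. V = [p*·88.6788 + (1−p*)·0.6182]/1.32 = 60.1585. B = V − Δ·S = -55.7107.
Check: Δ(0,0)·S0 + B(0,0) = 60.1585 = V0.

(0,0): Delta=0.9497 Bond=-55.7107
(1,0): Delta=0.0154 Bond=-0.5818
(1,1): Delta=1.0000 Bond=-82.1212
V0=60.1585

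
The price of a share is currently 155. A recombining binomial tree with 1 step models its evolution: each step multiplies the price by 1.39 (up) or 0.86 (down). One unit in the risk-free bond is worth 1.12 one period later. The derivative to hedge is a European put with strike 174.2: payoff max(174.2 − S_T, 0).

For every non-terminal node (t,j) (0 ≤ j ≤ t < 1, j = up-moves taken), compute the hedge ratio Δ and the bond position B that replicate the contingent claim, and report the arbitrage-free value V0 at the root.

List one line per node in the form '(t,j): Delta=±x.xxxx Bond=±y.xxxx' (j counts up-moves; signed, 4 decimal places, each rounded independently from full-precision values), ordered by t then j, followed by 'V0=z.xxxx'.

No-arbitrage ⇒ martingale measure with p* = (R−d)/(u−d) = 0.4906.
Terminal payoffs: V(1,0)=40.9000, V(1,1)=0.0000
Node (0,0) S=155.0000: V=(p*·0.0000+(1−p*)·40.9000)/1.12=18.6034; Δ=(0.0000−40.9000)/(215.4500−133.3000)=-0.4979; B=V−Δ·S=95.7732
Root portfolio cost Δ·155+B reproduces V0=18.6034.

(0,0): Delta=-0.4979 Bond=95.7732
V0=18.6034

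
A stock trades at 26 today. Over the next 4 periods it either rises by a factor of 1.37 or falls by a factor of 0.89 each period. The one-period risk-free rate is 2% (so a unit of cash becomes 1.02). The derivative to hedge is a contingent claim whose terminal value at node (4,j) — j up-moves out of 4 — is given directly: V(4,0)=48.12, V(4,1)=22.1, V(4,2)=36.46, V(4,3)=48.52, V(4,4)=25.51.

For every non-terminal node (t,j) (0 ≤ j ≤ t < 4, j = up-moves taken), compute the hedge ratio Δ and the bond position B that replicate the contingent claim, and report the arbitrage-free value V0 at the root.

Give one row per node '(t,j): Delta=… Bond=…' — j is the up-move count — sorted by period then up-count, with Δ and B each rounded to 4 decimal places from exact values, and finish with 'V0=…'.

(0,0): Delta=-0.1817 Bond=36.4716
(1,0): Delta=-0.6298 Bond=47.5708
(1,1): Delta=0.6021 Bond=9.2825
(2,0): Delta=-1.4959 Bond=66.3598
(2,1): Delta=0.8851 Bond=0.4982
(2,2): Delta=0.1072 Bond=33.6179
(3,0): Delta=-2.9575 Bond=94.4759
(3,1): Delta=1.0603 Bond=-4.4371
(3,2): Delta=0.5785 Bond=13.8223
(3,3): Delta=-0.7170 Bond=89.3964
V0=31.7479

Since d<R<u, set p* = (R−d)/(u−d) = 0.2708; price each node as the discounted p*-expectation of its children.
At expiry t=4: V(4,0)=48.1200, V(4,1)=22.1000, V(4,2)=36.4600, V(4,3)=48.5200, V(4,4)=25.5100
Node (3,0) S=18.3292: V=(p*·22.1000+(1−p*)·48.1200)/1.02=40.2676; Δ=(22.1000−48.1200)/(25.1110−16.3130)=-2.9575; B=V−Δ·S=94.4759
Node (3,1) S=28.2146: V=(p*·36.4600+(1−p*)·22.1000)/1.02=25.4796; Δ=(36.4600−22.1000)/(38.6540−25.1110)=1.0603; B=V−Δ·S=-4.4371
Node (3,2) S=43.4315: V=(p*·48.5200+(1−p*)·36.4600)/1.02=38.9473; Δ=(48.5200−36.4600)/(59.5011−38.6540)=0.5785; B=V−Δ·S=13.8223
Node (3,3) S=66.8552: V=(p*·25.5100+(1−p*)·48.5200)/1.02=41.4589; Δ=(25.5100−48.5200)/(91.5916−59.5011)=-0.7170; B=V−Δ·S=89.3964
Node (2,0) S=20.5946: V=(p*·25.4796+(1−p*)·40.2676)/1.02=35.5515; Δ=(25.4796−40.2676)/(28.2146−18.3292)=-1.4959; B=V−Δ·S=66.3598
Node (2,1) S=31.7018: V=(p*·38.9473+(1−p*)·25.4796)/1.02=28.5560; Δ=(38.9473−25.4796)/(43.4315−28.2146)=0.8851; B=V−Δ·S=0.4982
Node (2,2) S=48.7994: V=(p*·41.4589+(1−p*)·38.9473)/1.02=38.8505; Δ=(41.4589−38.9473)/(66.8552−43.4315)=0.1072; B=V−Δ·S=33.6179
Node (1,0) S=23.1400: V=(p*·28.5560+(1−p*)·35.5515)/1.02=32.9969; Δ=(28.5560−35.5515)/(31.7018−20.5946)=-0.6298; B=V−Δ·S=47.5708
Node (1,1) S=35.6200: V=(p*·38.8505+(1−p*)·28.5560)/1.02=30.7295; Δ=(38.8505−28.5560)/(48.7994−31.7018)=0.6021; B=V−Δ·S=9.2825
Node (0,0) S=26.0000: V=(p*·30.7295+(1−p*)·32.9969)/1.02=31.7479; Δ=(30.7295−32.9969)/(35.6200−23.1400)=-0.1817; B=V−Δ·S=36.4716
Self-financing check: at every node Δ·S+B equals the discounted successor values.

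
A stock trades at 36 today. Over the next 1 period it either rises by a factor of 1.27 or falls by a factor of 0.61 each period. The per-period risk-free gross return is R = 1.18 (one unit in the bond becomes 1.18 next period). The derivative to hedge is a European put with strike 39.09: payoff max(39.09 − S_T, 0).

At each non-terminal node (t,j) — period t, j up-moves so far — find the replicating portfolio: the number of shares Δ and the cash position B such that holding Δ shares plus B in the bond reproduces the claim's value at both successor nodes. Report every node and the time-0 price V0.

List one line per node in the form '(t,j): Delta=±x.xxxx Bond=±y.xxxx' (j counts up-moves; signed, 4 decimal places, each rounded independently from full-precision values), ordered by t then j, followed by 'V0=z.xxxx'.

(0,0): Delta=-0.7210 Bond=27.9341
V0=1.9796

Since d<R<u, set p* = (R−d)/(u−d) = 0.8636; price each node as the discounted p*-expectation of its children.
Terminal payoffs: V(1,0)=17.1300, V(1,1)=0.0000
Node (0,0) S=36.0000: V=(p*·0.0000+(1−p*)·17.1300)/1.18=1.9796; Δ=(0.0000−17.1300)/(45.7200−21.9600)=-0.7210; B=V−Δ·S=27.9341
The time-0 hedge costs 1.9796, which is the no-arbitrage price.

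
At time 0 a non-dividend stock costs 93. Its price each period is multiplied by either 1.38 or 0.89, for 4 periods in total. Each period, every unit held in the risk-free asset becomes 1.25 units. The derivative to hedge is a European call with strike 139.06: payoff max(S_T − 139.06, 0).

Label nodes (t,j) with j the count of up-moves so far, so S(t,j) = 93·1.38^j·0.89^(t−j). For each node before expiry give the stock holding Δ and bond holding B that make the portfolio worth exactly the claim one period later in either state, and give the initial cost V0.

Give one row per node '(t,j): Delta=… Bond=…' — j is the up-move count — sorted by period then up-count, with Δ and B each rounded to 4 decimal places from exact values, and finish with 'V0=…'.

(0,0): Delta=0.9086 Bond=-47.2005
(1,0): Delta=0.6654 Bond=-38.8766
(1,1): Delta=0.9652 Bond=-66.2676
(2,0): Delta=0.0200 Bond=-1.0489
(2,1): Delta=0.8158 Bond=-65.7654
(2,2): Delta=1.0000 Bond=-88.9984
(3,0): Delta=0.0000 Bond=0.0000
(3,1): Delta=0.0247 Bond=-1.7846
(3,2): Delta=1.0000 Bond=-111.2480
(3,3): Delta=1.0000 Bond=-111.2480
V0=37.2969

Risk-neutral probability p* = (R−d)/(u−d) = (1.25−0.89)/(1.38−0.89) = 0.7347.
At expiry t=4: V(4,0)=0.0000, V(4,1)=0.0000, V(4,2)=1.2282, V(4,3)=78.4655, V(4,4)=198.2268
(3,0): S=65.5621. Δ = (V_up−V_dn)/(S_up−S_dn) = (0.0000−0.0000)/(90.4757−58.3503) = 0.0000. V = [p*·0.0000 + (1−p*)·0.0000]/1.25 = 0.0000. B = V − Δ·S = 0.0000.
(3,1): S=101.6581. Δ = (V_up−V_dn)/(S_up−S_dn) = (1.2282−0.0000)/(140.2882−90.4757) = 0.0247. V = [p*·1.2282 + (1−p*)·0.0000]/1.25 = 0.7219. B = V − Δ·S = -1.7846.
(3,2): S=157.6272. Δ = (V_up−V_dn)/(S_up−S_dn) = (78.4655−1.2282)/(217.5255−140.2882) = 1.0000. V = [p*·78.4655 + (1−p*)·1.2282]/1.25 = 46.3792. B = V − Δ·S = -111.2480.
(3,3): S=244.4107. Δ = (V_up−V_dn)/(S_up−S_dn) = (198.2268−78.4655)/(337.2868−217.5255) = 1.0000. V = [p*·198.2268 + (1−p*)·78.4655]/1.25 = 133.1627. B = V − Δ·S = -111.2480.
(2,0): S=73.6653. Δ = (V_up−V_dn)/(S_up−S_dn) = (0.7219−0.0000)/(101.6581−65.5621) = 0.0200. V = [p*·0.7219 + (1−p*)·0.0000]/1.25 = 0.4243. B = V − Δ·S = -1.0489.
(2,1): S=114.2226. Δ = (V_up−V_dn)/(S_up−S_dn) = (46.3792−0.7219)/(157.6272−101.6581) = 0.8158. V = [p*·46.3792 + (1−p*)·0.7219]/1.25 = 27.4128. B = V − Δ·S = -65.7654.
(2,2): S=177.1092. Δ = (V_up−V_dn)/(S_up−S_dn) = (133.1627−46.3792)/(244.4107−157.6272) = 1.0000. V = [p*·133.1627 + (1−p*)·46.3792]/1.25 = 88.1108. B = V − Δ·S = -88.9984.
(1,0): S=82.7700. Δ = (V_up−V_dn)/(S_up−S_dn) = (27.4128−0.4243)/(114.2226−73.6653) = 0.6654. V = [p*·27.4128 + (1−p*)·0.4243]/1.25 = 16.2021. B = V − Δ·S = -38.8766.
(1,1): S=128.3400. Δ = (V_up−V_dn)/(S_up−S_dn) = (88.1108−27.4128)/(177.1092−114.2226) = 0.9652. V = [p*·88.1108 + (1−p*)·27.4128]/1.25 = 57.6058. B = V − Δ·S = -66.2676.
(0,0): S=93.0000. Δ = (V_up−V_dn)/(S_up−S_dn) = (57.6058−16.2021)/(128.3400−82.7700) = 0.9086. V = [p*·57.6058 + (1−p*)·16.2021]/1.25 = 37.2969. B = V − Δ·S = -47.2005.
Each (Δ,B) replicates both successor values, so the strategy is self-financing and V0 is arbitrage-free.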